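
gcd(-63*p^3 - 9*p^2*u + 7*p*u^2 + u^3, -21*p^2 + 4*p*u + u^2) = 21*p^2 - 4*p*u - u^2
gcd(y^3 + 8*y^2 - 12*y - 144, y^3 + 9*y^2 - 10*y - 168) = y^2 + 2*y - 24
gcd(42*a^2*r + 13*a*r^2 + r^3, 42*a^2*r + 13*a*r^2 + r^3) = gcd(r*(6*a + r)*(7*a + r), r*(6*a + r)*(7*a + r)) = 42*a^2*r + 13*a*r^2 + r^3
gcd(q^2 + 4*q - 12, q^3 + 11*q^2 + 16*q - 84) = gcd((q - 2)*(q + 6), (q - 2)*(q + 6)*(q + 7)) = q^2 + 4*q - 12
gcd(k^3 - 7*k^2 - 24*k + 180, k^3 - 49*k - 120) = k + 5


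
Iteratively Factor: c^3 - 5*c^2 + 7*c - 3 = (c - 1)*(c^2 - 4*c + 3) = (c - 1)^2*(c - 3)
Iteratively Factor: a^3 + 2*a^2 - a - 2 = (a - 1)*(a^2 + 3*a + 2) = (a - 1)*(a + 2)*(a + 1)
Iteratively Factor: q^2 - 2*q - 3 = (q + 1)*(q - 3)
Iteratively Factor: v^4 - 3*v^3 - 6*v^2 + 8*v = (v)*(v^3 - 3*v^2 - 6*v + 8) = v*(v - 4)*(v^2 + v - 2) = v*(v - 4)*(v - 1)*(v + 2)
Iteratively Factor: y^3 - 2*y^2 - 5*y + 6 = (y - 3)*(y^2 + y - 2) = (y - 3)*(y + 2)*(y - 1)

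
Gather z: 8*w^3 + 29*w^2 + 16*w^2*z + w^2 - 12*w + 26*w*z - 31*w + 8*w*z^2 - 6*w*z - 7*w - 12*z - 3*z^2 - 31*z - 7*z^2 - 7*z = 8*w^3 + 30*w^2 - 50*w + z^2*(8*w - 10) + z*(16*w^2 + 20*w - 50)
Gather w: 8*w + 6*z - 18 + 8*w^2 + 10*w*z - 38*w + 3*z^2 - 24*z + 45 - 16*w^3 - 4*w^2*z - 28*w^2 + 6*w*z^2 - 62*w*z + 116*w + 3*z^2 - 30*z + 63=-16*w^3 + w^2*(-4*z - 20) + w*(6*z^2 - 52*z + 86) + 6*z^2 - 48*z + 90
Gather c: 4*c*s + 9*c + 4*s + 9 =c*(4*s + 9) + 4*s + 9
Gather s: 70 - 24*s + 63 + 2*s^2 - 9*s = 2*s^2 - 33*s + 133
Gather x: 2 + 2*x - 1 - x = x + 1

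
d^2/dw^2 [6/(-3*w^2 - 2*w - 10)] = 12*(9*w^2 + 6*w - 4*(3*w + 1)^2 + 30)/(3*w^2 + 2*w + 10)^3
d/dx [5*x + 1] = 5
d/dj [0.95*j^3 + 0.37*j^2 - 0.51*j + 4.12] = 2.85*j^2 + 0.74*j - 0.51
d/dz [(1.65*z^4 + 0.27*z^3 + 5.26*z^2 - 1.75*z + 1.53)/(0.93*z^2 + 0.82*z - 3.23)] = (3.069*z^5 + 4.3101*z^4 - 20.8752*z^3 + 3.3244*z^2 - 36.8254*z + 4.3979)/(0.8649*z^4 + 1.5252*z^3 - 5.3354*z^2 - 5.2972*z + 10.4329)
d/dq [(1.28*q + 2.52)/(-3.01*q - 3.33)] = (10.001628*q + 11.064924)/(3.01*q + 3.33)^3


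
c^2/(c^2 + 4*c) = c/(c + 4)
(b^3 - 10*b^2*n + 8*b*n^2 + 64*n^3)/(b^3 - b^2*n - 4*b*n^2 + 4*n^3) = (b^2 - 12*b*n + 32*n^2)/(b^2 - 3*b*n + 2*n^2)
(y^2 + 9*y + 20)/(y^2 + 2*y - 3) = (y^2 + 9*y + 20)/(y^2 + 2*y - 3)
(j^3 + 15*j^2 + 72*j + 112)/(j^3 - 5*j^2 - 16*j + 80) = (j^2 + 11*j + 28)/(j^2 - 9*j + 20)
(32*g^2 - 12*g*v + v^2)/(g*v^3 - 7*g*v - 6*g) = (-32*g^2 + 12*g*v - v^2)/(g*(-v^3 + 7*v + 6))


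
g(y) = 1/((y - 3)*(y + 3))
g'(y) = -1/((y - 3)*(y + 3)^2) - 1/((y - 3)^2*(y + 3)) = -2*y/(y^4 - 18*y^2 + 81)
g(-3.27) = 0.59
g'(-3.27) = 2.28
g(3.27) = 0.59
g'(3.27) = -2.28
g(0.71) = -0.12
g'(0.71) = -0.02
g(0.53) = -0.11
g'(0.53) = -0.01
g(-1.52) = -0.15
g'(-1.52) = 0.07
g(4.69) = 0.08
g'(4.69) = -0.06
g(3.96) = 0.15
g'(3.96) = -0.18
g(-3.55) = 0.28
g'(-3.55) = 0.55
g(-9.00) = 0.01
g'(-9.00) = 0.00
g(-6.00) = 0.04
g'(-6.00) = 0.02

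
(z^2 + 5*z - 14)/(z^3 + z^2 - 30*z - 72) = (z^2 + 5*z - 14)/(z^3 + z^2 - 30*z - 72)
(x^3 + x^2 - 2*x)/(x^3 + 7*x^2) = (x^2 + x - 2)/(x*(x + 7))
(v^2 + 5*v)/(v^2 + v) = (v + 5)/(v + 1)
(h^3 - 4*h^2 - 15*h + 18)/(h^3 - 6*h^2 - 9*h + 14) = (h^2 - 3*h - 18)/(h^2 - 5*h - 14)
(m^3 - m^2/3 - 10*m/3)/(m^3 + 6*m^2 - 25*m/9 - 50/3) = 3*m*(m - 2)/(3*m^2 + 13*m - 30)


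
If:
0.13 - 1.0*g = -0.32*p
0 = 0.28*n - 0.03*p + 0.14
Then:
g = 0.32*p + 0.13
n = 0.107142857142857*p - 0.5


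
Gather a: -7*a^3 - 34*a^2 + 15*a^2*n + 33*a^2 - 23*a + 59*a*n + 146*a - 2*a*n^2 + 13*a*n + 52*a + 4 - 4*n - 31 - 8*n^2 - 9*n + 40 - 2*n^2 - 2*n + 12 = -7*a^3 + a^2*(15*n - 1) + a*(-2*n^2 + 72*n + 175) - 10*n^2 - 15*n + 25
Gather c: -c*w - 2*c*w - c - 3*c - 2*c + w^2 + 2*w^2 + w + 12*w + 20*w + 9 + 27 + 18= c*(-3*w - 6) + 3*w^2 + 33*w + 54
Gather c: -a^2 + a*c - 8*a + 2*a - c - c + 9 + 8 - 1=-a^2 - 6*a + c*(a - 2) + 16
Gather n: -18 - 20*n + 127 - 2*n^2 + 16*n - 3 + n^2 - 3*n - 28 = -n^2 - 7*n + 78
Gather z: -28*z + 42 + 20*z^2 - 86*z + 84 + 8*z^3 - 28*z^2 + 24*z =8*z^3 - 8*z^2 - 90*z + 126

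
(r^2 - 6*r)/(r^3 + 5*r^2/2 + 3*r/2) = 2*(r - 6)/(2*r^2 + 5*r + 3)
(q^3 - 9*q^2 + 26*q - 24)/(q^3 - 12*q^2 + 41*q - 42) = (q - 4)/(q - 7)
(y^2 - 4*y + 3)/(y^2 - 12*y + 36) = (y^2 - 4*y + 3)/(y^2 - 12*y + 36)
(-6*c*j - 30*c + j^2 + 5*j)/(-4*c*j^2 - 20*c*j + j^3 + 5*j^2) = (6*c - j)/(j*(4*c - j))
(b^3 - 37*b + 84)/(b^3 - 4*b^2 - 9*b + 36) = (b + 7)/(b + 3)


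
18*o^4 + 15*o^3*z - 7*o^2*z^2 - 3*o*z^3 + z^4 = (-3*o + z)^2*(o + z)*(2*o + z)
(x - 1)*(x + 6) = x^2 + 5*x - 6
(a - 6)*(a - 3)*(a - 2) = a^3 - 11*a^2 + 36*a - 36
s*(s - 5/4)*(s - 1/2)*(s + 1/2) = s^4 - 5*s^3/4 - s^2/4 + 5*s/16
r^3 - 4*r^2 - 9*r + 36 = (r - 4)*(r - 3)*(r + 3)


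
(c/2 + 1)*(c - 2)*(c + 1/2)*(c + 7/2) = c^4/2 + 2*c^3 - 9*c^2/8 - 8*c - 7/2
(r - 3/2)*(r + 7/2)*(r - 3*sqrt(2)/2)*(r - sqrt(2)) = r^4 - 5*sqrt(2)*r^3/2 + 2*r^3 - 5*sqrt(2)*r^2 - 9*r^2/4 + 6*r + 105*sqrt(2)*r/8 - 63/4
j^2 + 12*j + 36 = (j + 6)^2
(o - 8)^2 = o^2 - 16*o + 64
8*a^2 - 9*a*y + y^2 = (-8*a + y)*(-a + y)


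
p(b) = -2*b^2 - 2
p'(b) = -4*b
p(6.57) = -88.33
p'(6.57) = -26.28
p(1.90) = -9.22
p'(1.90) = -7.60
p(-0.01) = -2.00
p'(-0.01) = 0.04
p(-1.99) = -9.92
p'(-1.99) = 7.96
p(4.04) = -34.64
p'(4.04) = -16.16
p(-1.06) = -4.25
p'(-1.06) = 4.24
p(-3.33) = -24.18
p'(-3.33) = 13.32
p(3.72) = -29.68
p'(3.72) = -14.88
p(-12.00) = -290.00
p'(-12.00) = 48.00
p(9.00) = -164.00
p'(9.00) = -36.00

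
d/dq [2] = 0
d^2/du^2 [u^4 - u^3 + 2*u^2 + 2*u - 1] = 12*u^2 - 6*u + 4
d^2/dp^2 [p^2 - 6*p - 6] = 2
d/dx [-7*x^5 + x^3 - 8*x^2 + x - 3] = -35*x^4 + 3*x^2 - 16*x + 1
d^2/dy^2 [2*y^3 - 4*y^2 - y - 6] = 12*y - 8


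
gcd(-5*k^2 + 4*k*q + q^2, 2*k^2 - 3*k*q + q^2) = -k + q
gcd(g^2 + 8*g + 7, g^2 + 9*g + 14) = g + 7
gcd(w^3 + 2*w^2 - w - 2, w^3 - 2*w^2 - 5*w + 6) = w^2 + w - 2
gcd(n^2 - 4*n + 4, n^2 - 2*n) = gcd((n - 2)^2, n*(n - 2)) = n - 2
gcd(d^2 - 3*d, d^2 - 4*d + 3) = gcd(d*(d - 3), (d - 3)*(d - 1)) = d - 3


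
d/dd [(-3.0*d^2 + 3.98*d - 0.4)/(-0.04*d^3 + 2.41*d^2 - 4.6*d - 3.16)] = (-0.12*d^4 + 0.3184*d^3 + 4.1602*d^2 + 20.888*d - 14.4168)/(0.0016*d^6 - 0.1928*d^5 + 6.1761*d^4 - 21.9192*d^3 + 5.9288*d^2 + 29.072*d + 9.9856)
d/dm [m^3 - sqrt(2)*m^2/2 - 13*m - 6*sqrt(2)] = 3*m^2 - sqrt(2)*m - 13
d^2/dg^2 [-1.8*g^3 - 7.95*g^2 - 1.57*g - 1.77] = -10.8*g - 15.9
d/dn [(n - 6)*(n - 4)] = 2*n - 10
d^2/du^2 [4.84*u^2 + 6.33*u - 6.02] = 9.68000000000000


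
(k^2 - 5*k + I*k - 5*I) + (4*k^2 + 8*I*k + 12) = 5*k^2 - 5*k + 9*I*k + 12 - 5*I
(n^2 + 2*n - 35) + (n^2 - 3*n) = 2*n^2 - n - 35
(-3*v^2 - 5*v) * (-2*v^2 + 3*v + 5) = 6*v^4 + v^3 - 30*v^2 - 25*v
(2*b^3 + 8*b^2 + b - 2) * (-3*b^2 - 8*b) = -6*b^5 - 40*b^4 - 67*b^3 - 2*b^2 + 16*b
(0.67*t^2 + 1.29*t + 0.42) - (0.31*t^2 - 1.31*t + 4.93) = 0.36*t^2 + 2.6*t - 4.51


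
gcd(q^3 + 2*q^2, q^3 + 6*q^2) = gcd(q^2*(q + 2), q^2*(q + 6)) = q^2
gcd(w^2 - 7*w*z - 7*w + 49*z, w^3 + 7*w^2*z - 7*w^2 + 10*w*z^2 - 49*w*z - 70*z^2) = w - 7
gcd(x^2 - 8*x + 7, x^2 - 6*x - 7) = x - 7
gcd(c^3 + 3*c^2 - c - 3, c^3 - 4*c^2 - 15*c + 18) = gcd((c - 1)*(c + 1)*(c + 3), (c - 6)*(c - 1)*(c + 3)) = c^2 + 2*c - 3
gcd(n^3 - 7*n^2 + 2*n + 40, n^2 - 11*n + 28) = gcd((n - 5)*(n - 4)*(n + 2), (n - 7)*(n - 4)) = n - 4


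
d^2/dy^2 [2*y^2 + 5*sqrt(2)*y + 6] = 4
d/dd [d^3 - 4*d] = 3*d^2 - 4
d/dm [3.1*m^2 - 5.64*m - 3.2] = 6.2*m - 5.64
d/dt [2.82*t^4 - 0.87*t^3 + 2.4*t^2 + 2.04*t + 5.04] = 11.28*t^3 - 2.61*t^2 + 4.8*t + 2.04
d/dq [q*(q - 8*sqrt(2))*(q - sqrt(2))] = 3*q^2 - 18*sqrt(2)*q + 16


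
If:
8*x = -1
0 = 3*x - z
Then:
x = -1/8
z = -3/8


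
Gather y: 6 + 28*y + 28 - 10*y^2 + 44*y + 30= -10*y^2 + 72*y + 64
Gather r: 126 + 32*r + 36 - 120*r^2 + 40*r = -120*r^2 + 72*r + 162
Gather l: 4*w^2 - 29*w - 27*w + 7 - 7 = 4*w^2 - 56*w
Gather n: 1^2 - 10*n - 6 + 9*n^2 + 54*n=9*n^2 + 44*n - 5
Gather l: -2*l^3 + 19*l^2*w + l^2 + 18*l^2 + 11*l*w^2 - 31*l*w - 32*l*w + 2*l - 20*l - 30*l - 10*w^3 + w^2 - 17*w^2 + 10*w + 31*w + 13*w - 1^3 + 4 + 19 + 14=-2*l^3 + l^2*(19*w + 19) + l*(11*w^2 - 63*w - 48) - 10*w^3 - 16*w^2 + 54*w + 36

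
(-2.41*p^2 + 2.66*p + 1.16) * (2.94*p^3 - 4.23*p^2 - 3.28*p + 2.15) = -7.0854*p^5 + 18.0147*p^4 + 0.0633999999999979*p^3 - 18.8131*p^2 + 1.9142*p + 2.494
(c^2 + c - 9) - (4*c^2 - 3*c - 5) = -3*c^2 + 4*c - 4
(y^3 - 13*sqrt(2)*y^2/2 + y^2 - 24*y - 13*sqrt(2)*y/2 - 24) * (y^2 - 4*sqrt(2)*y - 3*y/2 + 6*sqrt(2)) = y^5 - 21*sqrt(2)*y^4/2 - y^4/2 + 21*sqrt(2)*y^3/4 + 53*y^3/2 - 14*y^2 + 447*sqrt(2)*y^2/4 - 48*sqrt(2)*y - 42*y - 144*sqrt(2)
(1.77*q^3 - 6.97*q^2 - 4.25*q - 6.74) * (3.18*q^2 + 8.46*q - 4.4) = 5.6286*q^5 - 7.1904*q^4 - 80.2692*q^3 - 26.7202*q^2 - 38.3204*q + 29.656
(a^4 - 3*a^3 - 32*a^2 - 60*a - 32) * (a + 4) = a^5 + a^4 - 44*a^3 - 188*a^2 - 272*a - 128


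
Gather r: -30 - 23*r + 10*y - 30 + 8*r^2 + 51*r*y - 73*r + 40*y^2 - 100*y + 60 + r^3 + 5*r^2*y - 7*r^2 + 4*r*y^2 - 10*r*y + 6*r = r^3 + r^2*(5*y + 1) + r*(4*y^2 + 41*y - 90) + 40*y^2 - 90*y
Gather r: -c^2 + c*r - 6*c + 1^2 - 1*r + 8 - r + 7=-c^2 - 6*c + r*(c - 2) + 16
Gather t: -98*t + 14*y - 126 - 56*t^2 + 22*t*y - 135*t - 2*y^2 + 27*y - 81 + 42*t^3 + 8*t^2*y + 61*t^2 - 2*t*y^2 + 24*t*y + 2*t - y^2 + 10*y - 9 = 42*t^3 + t^2*(8*y + 5) + t*(-2*y^2 + 46*y - 231) - 3*y^2 + 51*y - 216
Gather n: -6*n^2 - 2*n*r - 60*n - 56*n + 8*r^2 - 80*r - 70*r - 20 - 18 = -6*n^2 + n*(-2*r - 116) + 8*r^2 - 150*r - 38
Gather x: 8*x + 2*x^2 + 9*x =2*x^2 + 17*x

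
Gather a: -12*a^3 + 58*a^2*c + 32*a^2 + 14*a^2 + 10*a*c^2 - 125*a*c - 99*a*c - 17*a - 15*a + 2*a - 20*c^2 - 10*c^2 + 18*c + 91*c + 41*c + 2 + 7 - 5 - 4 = -12*a^3 + a^2*(58*c + 46) + a*(10*c^2 - 224*c - 30) - 30*c^2 + 150*c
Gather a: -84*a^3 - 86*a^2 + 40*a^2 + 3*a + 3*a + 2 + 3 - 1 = -84*a^3 - 46*a^2 + 6*a + 4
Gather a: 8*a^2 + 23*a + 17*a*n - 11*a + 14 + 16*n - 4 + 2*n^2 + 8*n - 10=8*a^2 + a*(17*n + 12) + 2*n^2 + 24*n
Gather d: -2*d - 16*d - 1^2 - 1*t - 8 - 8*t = -18*d - 9*t - 9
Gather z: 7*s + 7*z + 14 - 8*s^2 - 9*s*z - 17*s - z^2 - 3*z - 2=-8*s^2 - 10*s - z^2 + z*(4 - 9*s) + 12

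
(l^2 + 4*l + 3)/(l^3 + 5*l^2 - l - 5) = (l + 3)/(l^2 + 4*l - 5)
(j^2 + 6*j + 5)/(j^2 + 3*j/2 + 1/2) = 2*(j + 5)/(2*j + 1)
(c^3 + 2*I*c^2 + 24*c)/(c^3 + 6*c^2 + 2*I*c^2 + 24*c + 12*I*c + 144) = c/(c + 6)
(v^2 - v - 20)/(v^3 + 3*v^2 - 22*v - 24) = (v^2 - v - 20)/(v^3 + 3*v^2 - 22*v - 24)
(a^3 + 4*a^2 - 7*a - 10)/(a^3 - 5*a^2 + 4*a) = (a^3 + 4*a^2 - 7*a - 10)/(a*(a^2 - 5*a + 4))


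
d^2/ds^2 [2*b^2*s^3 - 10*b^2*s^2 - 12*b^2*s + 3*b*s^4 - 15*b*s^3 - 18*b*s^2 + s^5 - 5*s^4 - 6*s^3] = 12*b^2*s - 20*b^2 + 36*b*s^2 - 90*b*s - 36*b + 20*s^3 - 60*s^2 - 36*s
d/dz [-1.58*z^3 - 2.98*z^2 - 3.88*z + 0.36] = -4.74*z^2 - 5.96*z - 3.88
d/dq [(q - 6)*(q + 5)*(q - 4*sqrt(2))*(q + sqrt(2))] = 4*q^3 - 9*sqrt(2)*q^2 - 3*q^2 - 76*q + 6*sqrt(2)*q + 8 + 90*sqrt(2)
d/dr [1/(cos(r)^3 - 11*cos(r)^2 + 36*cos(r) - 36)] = (3*cos(r)^2 - 22*cos(r) + 36)*sin(r)/(cos(r)^3 - 11*cos(r)^2 + 36*cos(r) - 36)^2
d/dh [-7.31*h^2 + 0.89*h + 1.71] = 0.89 - 14.62*h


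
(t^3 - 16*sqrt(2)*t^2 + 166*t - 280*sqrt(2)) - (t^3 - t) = -16*sqrt(2)*t^2 + 167*t - 280*sqrt(2)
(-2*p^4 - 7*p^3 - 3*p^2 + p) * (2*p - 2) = -4*p^5 - 10*p^4 + 8*p^3 + 8*p^2 - 2*p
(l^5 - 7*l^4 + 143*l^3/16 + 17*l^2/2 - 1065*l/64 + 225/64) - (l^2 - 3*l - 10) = l^5 - 7*l^4 + 143*l^3/16 + 15*l^2/2 - 873*l/64 + 865/64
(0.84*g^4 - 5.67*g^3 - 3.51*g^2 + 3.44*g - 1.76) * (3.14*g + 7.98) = 2.6376*g^5 - 11.1006*g^4 - 56.268*g^3 - 17.2082*g^2 + 21.9248*g - 14.0448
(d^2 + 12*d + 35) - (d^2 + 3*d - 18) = 9*d + 53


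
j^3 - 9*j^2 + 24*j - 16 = (j - 4)^2*(j - 1)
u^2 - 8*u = u*(u - 8)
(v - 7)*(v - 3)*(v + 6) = v^3 - 4*v^2 - 39*v + 126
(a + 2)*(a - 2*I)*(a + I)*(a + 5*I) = a^4 + 2*a^3 + 4*I*a^3 + 7*a^2 + 8*I*a^2 + 14*a + 10*I*a + 20*I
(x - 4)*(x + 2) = x^2 - 2*x - 8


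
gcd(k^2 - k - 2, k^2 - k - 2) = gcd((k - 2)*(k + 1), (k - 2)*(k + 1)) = k^2 - k - 2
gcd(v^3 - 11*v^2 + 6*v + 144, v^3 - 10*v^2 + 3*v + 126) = v^2 - 3*v - 18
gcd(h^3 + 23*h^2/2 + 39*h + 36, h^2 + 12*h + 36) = h + 6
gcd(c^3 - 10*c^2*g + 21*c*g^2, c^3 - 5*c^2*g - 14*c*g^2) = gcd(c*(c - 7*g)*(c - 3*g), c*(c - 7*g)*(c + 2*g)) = c^2 - 7*c*g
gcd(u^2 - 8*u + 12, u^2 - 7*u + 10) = u - 2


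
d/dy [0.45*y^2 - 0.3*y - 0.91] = 0.9*y - 0.3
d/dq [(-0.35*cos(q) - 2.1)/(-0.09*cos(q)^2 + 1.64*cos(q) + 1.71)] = (0.0315*cos(q)^2 + 0.378*cos(q) - 2.8455)*sin(q)/(0.0081*cos(q)^4 - 0.2952*cos(q)^3 + 2.3818*cos(q)^2 + 5.6088*cos(q) + 2.9241)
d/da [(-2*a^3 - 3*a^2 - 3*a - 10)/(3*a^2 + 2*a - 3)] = (-6*a^4 - 8*a^3 + 21*a^2 + 78*a + 29)/(9*a^4 + 12*a^3 - 14*a^2 - 12*a + 9)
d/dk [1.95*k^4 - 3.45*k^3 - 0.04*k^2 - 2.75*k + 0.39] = 7.8*k^3 - 10.35*k^2 - 0.08*k - 2.75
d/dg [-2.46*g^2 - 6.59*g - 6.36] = -4.92*g - 6.59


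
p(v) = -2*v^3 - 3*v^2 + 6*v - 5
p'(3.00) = -66.00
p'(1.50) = -16.50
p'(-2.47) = -15.79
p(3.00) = -68.00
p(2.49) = -39.54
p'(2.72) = -54.71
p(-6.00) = 283.00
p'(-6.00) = -174.00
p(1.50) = -9.50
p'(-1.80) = -2.64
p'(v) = -6*v^2 - 6*v + 6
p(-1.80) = -13.86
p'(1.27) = -11.30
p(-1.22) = -13.15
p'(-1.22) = 4.39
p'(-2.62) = -19.47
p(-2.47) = -7.98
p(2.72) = -51.12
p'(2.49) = -46.14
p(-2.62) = -5.34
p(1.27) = -6.32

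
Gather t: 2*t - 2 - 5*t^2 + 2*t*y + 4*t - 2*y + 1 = -5*t^2 + t*(2*y + 6) - 2*y - 1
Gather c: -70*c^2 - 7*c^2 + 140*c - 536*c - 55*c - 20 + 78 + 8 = -77*c^2 - 451*c + 66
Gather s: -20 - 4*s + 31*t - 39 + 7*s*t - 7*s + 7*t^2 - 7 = s*(7*t - 11) + 7*t^2 + 31*t - 66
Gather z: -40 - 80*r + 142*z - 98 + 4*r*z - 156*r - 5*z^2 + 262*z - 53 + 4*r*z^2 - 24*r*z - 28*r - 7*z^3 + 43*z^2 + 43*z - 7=-264*r - 7*z^3 + z^2*(4*r + 38) + z*(447 - 20*r) - 198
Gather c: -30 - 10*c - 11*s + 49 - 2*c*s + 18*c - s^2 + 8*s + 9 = c*(8 - 2*s) - s^2 - 3*s + 28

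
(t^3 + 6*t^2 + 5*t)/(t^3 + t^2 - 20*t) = (t + 1)/(t - 4)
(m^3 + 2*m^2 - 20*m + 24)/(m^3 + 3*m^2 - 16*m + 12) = (m - 2)/(m - 1)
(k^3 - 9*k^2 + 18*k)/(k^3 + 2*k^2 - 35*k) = (k^2 - 9*k + 18)/(k^2 + 2*k - 35)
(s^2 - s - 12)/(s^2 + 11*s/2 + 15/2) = 2*(s - 4)/(2*s + 5)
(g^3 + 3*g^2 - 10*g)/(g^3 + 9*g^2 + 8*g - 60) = g/(g + 6)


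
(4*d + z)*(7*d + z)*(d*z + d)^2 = 28*d^4*z^2 + 56*d^4*z + 28*d^4 + 11*d^3*z^3 + 22*d^3*z^2 + 11*d^3*z + d^2*z^4 + 2*d^2*z^3 + d^2*z^2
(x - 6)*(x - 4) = x^2 - 10*x + 24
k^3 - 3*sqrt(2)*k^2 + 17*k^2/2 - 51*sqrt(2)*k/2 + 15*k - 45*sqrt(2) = (k + 5/2)*(k + 6)*(k - 3*sqrt(2))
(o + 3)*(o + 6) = o^2 + 9*o + 18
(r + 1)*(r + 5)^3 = r^4 + 16*r^3 + 90*r^2 + 200*r + 125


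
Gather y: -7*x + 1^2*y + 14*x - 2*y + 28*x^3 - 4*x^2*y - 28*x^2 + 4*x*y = 28*x^3 - 28*x^2 + 7*x + y*(-4*x^2 + 4*x - 1)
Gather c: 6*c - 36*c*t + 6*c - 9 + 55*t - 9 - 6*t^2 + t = c*(12 - 36*t) - 6*t^2 + 56*t - 18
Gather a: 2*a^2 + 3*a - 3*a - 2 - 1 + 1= 2*a^2 - 2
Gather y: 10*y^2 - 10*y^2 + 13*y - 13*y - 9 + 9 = 0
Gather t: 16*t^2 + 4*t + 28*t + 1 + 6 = 16*t^2 + 32*t + 7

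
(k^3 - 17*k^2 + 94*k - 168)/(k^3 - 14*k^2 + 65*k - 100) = (k^2 - 13*k + 42)/(k^2 - 10*k + 25)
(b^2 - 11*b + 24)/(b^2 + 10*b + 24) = (b^2 - 11*b + 24)/(b^2 + 10*b + 24)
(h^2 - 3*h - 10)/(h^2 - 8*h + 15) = (h + 2)/(h - 3)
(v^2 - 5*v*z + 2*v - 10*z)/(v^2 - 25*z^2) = (v + 2)/(v + 5*z)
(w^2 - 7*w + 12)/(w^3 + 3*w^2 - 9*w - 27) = (w - 4)/(w^2 + 6*w + 9)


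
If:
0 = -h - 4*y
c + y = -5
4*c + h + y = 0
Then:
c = -15/7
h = 80/7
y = -20/7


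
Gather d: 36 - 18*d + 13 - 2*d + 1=50 - 20*d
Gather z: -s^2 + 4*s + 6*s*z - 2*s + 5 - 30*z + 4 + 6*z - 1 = -s^2 + 2*s + z*(6*s - 24) + 8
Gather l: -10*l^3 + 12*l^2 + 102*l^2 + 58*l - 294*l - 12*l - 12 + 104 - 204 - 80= -10*l^3 + 114*l^2 - 248*l - 192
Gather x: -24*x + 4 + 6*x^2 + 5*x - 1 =6*x^2 - 19*x + 3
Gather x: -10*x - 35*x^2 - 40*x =-35*x^2 - 50*x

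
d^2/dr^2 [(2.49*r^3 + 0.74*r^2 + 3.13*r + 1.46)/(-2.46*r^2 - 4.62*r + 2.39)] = (-1.4210854715202e-14*r^5 - 156.637044*r^3 + 85.8479400000001*r^2 - 295.313058*r - 157.069072)/(14.886936*r^6 + 83.875176*r^5 + 114.1317*r^4 - 64.36584*r^3 - 110.88405*r^2 + 79.169706*r - 13.651919)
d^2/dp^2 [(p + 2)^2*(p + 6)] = 6*p + 20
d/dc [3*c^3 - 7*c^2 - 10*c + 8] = 9*c^2 - 14*c - 10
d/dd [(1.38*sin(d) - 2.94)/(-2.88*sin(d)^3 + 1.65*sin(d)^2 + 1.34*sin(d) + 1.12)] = (7.9488*sin(d)^3 - 27.6786*sin(d)^2 + 9.702*sin(d) + 5.4852)*cos(d)/(8.2944*sin(d)^6 - 9.504*sin(d)^5 - 4.9959*sin(d)^4 - 2.0292*sin(d)^3 + 5.4916*sin(d)^2 + 3.0016*sin(d) + 1.2544)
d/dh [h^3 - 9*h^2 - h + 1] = 3*h^2 - 18*h - 1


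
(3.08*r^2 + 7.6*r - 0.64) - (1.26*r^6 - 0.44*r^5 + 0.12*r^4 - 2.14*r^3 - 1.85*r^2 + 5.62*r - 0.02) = -1.26*r^6 + 0.44*r^5 - 0.12*r^4 + 2.14*r^3 + 4.93*r^2 + 1.98*r - 0.62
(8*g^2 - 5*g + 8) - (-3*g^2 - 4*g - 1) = 11*g^2 - g + 9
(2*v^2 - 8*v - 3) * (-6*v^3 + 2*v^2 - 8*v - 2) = -12*v^5 + 52*v^4 - 14*v^3 + 54*v^2 + 40*v + 6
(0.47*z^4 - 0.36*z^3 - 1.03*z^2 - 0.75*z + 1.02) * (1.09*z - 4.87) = 0.5123*z^5 - 2.6813*z^4 + 0.6305*z^3 + 4.1986*z^2 + 4.7643*z - 4.9674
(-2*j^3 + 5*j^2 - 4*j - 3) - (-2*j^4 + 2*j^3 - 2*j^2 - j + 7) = 2*j^4 - 4*j^3 + 7*j^2 - 3*j - 10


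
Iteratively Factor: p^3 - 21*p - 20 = (p + 1)*(p^2 - p - 20) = (p + 1)*(p + 4)*(p - 5)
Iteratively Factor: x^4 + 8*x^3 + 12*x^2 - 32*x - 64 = (x - 2)*(x^3 + 10*x^2 + 32*x + 32) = (x - 2)*(x + 2)*(x^2 + 8*x + 16) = (x - 2)*(x + 2)*(x + 4)*(x + 4)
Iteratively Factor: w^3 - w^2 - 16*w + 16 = (w - 4)*(w^2 + 3*w - 4) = (w - 4)*(w + 4)*(w - 1)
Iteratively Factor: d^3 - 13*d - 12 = (d + 3)*(d^2 - 3*d - 4) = (d + 1)*(d + 3)*(d - 4)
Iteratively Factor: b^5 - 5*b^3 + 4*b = (b - 2)*(b^4 + 2*b^3 - b^2 - 2*b) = (b - 2)*(b + 2)*(b^3 - b) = (b - 2)*(b - 1)*(b + 2)*(b^2 + b) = b*(b - 2)*(b - 1)*(b + 2)*(b + 1)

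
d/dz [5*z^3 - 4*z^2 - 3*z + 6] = 15*z^2 - 8*z - 3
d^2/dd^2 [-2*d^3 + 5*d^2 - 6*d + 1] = 10 - 12*d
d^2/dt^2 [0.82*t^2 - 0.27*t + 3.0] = 1.64000000000000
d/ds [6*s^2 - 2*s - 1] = 12*s - 2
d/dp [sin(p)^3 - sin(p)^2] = (3*sin(p) - 2)*sin(p)*cos(p)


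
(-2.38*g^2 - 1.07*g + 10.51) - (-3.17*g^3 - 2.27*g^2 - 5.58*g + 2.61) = 3.17*g^3 - 0.11*g^2 + 4.51*g + 7.9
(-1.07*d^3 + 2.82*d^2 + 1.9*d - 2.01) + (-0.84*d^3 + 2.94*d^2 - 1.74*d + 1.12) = -1.91*d^3 + 5.76*d^2 + 0.16*d - 0.89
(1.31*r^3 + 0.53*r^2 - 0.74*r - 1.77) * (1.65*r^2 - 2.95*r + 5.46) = 2.1615*r^5 - 2.99*r^4 + 4.3681*r^3 + 2.1563*r^2 + 1.1811*r - 9.6642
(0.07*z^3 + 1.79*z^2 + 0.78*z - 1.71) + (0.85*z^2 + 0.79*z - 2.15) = 0.07*z^3 + 2.64*z^2 + 1.57*z - 3.86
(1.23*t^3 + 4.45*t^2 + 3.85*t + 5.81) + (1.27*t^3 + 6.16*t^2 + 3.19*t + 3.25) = 2.5*t^3 + 10.61*t^2 + 7.04*t + 9.06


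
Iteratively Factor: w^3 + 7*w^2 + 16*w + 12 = (w + 2)*(w^2 + 5*w + 6) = (w + 2)^2*(w + 3)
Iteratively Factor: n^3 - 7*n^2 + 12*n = (n - 3)*(n^2 - 4*n) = n*(n - 3)*(n - 4)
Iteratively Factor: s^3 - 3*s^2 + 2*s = (s)*(s^2 - 3*s + 2) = s*(s - 1)*(s - 2)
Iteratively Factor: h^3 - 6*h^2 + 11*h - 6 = (h - 1)*(h^2 - 5*h + 6) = (h - 2)*(h - 1)*(h - 3)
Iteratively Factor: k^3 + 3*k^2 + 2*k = (k + 2)*(k^2 + k) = k*(k + 2)*(k + 1)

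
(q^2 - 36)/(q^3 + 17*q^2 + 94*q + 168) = (q - 6)/(q^2 + 11*q + 28)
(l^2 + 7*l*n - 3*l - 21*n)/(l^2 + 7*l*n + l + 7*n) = (l - 3)/(l + 1)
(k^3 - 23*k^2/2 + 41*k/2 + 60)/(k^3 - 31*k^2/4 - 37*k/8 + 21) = 4*(2*k^2 - 7*k - 15)/(8*k^2 + 2*k - 21)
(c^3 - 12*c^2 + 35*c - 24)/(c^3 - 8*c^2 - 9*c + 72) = (c - 1)/(c + 3)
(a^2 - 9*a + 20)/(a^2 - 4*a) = (a - 5)/a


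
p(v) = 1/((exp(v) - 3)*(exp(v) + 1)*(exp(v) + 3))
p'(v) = -exp(v)/((exp(v) - 3)*(exp(v) + 1)*(exp(v) + 3)^2) - exp(v)/((exp(v) - 3)*(exp(v) + 1)^2*(exp(v) + 3)) - exp(v)/((exp(v) - 3)^2*(exp(v) + 1)*(exp(v) + 3))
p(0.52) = -0.06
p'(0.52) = -0.02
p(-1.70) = -0.09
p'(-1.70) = 0.01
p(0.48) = -0.06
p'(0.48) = -0.01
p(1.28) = 0.06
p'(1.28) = -0.41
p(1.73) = 0.01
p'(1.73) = -0.02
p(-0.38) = -0.07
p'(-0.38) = 0.02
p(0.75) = -0.07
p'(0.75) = -0.09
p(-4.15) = -0.11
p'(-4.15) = 0.00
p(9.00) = 0.00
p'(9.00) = 0.00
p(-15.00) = -0.11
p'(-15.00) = 0.00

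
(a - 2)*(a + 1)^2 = a^3 - 3*a - 2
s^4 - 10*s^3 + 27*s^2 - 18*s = s*(s - 6)*(s - 3)*(s - 1)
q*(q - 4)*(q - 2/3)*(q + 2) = q^4 - 8*q^3/3 - 20*q^2/3 + 16*q/3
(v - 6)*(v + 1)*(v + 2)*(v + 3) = v^4 - 25*v^2 - 60*v - 36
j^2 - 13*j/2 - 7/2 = (j - 7)*(j + 1/2)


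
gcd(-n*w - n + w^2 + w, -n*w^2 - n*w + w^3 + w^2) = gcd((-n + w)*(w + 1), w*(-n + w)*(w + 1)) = -n*w - n + w^2 + w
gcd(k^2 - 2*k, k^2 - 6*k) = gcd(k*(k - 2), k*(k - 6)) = k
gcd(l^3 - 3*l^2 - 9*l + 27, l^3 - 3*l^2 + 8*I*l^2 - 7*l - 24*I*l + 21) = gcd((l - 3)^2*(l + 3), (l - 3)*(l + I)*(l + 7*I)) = l - 3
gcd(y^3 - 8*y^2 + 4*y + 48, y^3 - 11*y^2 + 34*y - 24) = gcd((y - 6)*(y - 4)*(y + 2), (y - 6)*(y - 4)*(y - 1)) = y^2 - 10*y + 24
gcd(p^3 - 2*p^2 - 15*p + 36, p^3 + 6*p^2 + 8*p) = p + 4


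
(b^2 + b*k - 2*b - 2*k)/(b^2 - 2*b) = (b + k)/b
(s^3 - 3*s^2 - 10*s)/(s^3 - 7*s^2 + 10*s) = (s + 2)/(s - 2)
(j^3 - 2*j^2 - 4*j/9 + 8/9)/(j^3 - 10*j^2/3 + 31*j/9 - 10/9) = (3*j^2 - 4*j - 4)/(3*j^2 - 8*j + 5)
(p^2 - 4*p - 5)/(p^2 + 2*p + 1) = (p - 5)/(p + 1)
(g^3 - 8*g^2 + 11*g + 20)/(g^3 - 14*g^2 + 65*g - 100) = (g + 1)/(g - 5)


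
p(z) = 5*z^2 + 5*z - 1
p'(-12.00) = -115.00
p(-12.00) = 659.00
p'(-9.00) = -85.00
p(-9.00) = 359.00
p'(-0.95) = -4.50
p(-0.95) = -1.24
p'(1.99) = 24.90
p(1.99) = 28.75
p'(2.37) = 28.70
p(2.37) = 38.93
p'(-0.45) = 0.50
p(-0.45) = -2.24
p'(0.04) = 5.40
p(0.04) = -0.79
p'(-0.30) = 2.00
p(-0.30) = -2.05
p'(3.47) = 39.70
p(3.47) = 76.55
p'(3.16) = 36.60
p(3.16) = 64.73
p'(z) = 10*z + 5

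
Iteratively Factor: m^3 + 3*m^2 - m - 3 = (m + 3)*(m^2 - 1) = (m + 1)*(m + 3)*(m - 1)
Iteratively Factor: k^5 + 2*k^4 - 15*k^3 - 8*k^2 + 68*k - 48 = (k + 4)*(k^4 - 2*k^3 - 7*k^2 + 20*k - 12) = (k + 3)*(k + 4)*(k^3 - 5*k^2 + 8*k - 4) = (k - 1)*(k + 3)*(k + 4)*(k^2 - 4*k + 4) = (k - 2)*(k - 1)*(k + 3)*(k + 4)*(k - 2)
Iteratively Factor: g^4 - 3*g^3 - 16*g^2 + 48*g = (g)*(g^3 - 3*g^2 - 16*g + 48) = g*(g - 3)*(g^2 - 16) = g*(g - 3)*(g + 4)*(g - 4)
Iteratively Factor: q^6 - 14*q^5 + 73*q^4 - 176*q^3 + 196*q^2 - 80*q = (q - 1)*(q^5 - 13*q^4 + 60*q^3 - 116*q^2 + 80*q) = (q - 2)*(q - 1)*(q^4 - 11*q^3 + 38*q^2 - 40*q) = (q - 4)*(q - 2)*(q - 1)*(q^3 - 7*q^2 + 10*q) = (q - 4)*(q - 2)^2*(q - 1)*(q^2 - 5*q) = q*(q - 4)*(q - 2)^2*(q - 1)*(q - 5)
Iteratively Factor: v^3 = (v)*(v^2) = v^2*(v)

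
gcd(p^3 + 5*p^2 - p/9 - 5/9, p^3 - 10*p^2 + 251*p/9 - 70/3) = 1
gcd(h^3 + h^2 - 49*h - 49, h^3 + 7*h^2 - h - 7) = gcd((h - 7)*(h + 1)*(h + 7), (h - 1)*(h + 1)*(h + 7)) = h^2 + 8*h + 7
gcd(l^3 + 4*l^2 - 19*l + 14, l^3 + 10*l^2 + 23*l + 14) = l + 7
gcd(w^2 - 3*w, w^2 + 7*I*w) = w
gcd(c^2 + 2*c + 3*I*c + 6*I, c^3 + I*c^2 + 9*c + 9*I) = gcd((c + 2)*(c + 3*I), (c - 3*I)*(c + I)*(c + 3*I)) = c + 3*I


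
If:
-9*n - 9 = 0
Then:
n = -1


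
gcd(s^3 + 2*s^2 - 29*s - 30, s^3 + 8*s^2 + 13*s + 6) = s^2 + 7*s + 6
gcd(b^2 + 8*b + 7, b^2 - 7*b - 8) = b + 1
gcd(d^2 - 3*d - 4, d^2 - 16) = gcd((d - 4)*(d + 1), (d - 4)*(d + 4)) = d - 4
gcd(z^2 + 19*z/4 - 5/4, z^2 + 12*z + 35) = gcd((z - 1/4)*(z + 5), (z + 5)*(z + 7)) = z + 5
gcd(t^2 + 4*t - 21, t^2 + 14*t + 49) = t + 7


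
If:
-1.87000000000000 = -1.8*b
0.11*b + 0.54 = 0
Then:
No Solution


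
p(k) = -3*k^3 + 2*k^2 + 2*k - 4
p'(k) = -9*k^2 + 4*k + 2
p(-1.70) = 13.12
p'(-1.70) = -30.81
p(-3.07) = 95.51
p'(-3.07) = -95.10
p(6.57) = -755.31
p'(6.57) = -360.20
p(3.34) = -86.79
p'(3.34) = -85.04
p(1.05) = -3.17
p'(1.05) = -3.72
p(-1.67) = 12.21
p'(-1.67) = -29.78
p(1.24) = -4.16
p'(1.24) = -6.88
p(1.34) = -4.95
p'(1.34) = -8.80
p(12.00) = -4876.00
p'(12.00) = -1246.00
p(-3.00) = 89.00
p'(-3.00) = -91.00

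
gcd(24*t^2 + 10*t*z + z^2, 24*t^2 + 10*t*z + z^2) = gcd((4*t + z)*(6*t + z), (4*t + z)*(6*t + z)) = 24*t^2 + 10*t*z + z^2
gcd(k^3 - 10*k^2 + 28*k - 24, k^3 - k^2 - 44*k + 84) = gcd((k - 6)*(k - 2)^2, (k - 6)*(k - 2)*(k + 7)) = k^2 - 8*k + 12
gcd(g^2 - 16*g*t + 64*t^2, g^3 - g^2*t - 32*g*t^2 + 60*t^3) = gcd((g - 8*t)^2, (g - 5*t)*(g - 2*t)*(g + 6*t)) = 1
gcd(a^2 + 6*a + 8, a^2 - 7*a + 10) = 1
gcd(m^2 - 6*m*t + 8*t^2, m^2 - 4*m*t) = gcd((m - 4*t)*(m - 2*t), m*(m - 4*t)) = -m + 4*t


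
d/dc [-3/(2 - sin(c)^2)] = -12*sin(2*c)/(cos(2*c) + 3)^2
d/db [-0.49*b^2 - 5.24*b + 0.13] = -0.98*b - 5.24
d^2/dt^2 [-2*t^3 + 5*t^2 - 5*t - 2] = 10 - 12*t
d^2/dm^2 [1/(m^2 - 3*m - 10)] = 2*(m^2 - 3*m - (2*m - 3)^2 - 10)/(-m^2 + 3*m + 10)^3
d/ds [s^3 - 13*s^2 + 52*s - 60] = 3*s^2 - 26*s + 52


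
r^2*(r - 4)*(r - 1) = r^4 - 5*r^3 + 4*r^2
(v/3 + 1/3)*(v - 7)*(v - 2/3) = v^3/3 - 20*v^2/9 - v + 14/9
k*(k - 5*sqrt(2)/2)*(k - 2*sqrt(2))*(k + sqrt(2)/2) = k^4 - 4*sqrt(2)*k^3 + 11*k^2/2 + 5*sqrt(2)*k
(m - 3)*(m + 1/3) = m^2 - 8*m/3 - 1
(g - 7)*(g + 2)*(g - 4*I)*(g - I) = g^4 - 5*g^3 - 5*I*g^3 - 18*g^2 + 25*I*g^2 + 20*g + 70*I*g + 56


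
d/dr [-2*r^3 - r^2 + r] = -6*r^2 - 2*r + 1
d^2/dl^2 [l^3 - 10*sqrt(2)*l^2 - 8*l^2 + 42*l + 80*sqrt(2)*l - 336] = 6*l - 20*sqrt(2) - 16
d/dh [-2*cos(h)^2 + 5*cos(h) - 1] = (4*cos(h) - 5)*sin(h)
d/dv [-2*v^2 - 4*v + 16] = -4*v - 4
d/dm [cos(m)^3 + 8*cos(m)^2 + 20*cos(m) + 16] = (3*sin(m)^2 - 16*cos(m) - 23)*sin(m)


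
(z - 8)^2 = z^2 - 16*z + 64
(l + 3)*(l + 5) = l^2 + 8*l + 15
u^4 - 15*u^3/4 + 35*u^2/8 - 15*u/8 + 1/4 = (u - 2)*(u - 1)*(u - 1/2)*(u - 1/4)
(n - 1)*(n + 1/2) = n^2 - n/2 - 1/2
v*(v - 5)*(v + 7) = v^3 + 2*v^2 - 35*v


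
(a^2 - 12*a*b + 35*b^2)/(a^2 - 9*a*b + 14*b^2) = (a - 5*b)/(a - 2*b)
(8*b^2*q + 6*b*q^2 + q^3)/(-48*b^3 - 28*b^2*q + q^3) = q/(-6*b + q)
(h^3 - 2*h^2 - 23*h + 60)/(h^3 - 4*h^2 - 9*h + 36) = (h + 5)/(h + 3)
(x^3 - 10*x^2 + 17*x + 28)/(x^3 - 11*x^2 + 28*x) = (x + 1)/x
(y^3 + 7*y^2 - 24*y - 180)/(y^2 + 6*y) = y + 1 - 30/y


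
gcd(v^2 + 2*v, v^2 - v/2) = v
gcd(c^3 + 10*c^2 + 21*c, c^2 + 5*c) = c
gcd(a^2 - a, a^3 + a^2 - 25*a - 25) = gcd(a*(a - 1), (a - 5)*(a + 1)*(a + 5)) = 1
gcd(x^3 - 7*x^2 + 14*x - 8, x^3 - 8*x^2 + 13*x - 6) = x - 1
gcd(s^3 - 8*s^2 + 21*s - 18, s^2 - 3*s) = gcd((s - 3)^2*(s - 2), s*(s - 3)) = s - 3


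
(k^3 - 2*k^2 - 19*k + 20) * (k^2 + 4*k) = k^5 + 2*k^4 - 27*k^3 - 56*k^2 + 80*k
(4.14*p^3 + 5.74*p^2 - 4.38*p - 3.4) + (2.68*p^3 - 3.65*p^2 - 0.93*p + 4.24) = 6.82*p^3 + 2.09*p^2 - 5.31*p + 0.84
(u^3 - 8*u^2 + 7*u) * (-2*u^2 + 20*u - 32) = -2*u^5 + 36*u^4 - 206*u^3 + 396*u^2 - 224*u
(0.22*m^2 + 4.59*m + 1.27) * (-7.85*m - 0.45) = -1.727*m^3 - 36.1305*m^2 - 12.035*m - 0.5715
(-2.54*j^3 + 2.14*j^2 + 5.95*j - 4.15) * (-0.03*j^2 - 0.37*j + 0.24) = 0.0762*j^5 + 0.8756*j^4 - 1.5799*j^3 - 1.5634*j^2 + 2.9635*j - 0.996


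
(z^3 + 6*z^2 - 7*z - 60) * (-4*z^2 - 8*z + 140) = -4*z^5 - 32*z^4 + 120*z^3 + 1136*z^2 - 500*z - 8400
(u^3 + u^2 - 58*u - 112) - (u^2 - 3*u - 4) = u^3 - 55*u - 108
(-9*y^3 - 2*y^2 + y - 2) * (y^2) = -9*y^5 - 2*y^4 + y^3 - 2*y^2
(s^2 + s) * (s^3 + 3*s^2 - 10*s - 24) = s^5 + 4*s^4 - 7*s^3 - 34*s^2 - 24*s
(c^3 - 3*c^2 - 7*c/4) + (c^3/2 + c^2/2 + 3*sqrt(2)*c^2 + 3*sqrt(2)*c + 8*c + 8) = 3*c^3/2 - 5*c^2/2 + 3*sqrt(2)*c^2 + 3*sqrt(2)*c + 25*c/4 + 8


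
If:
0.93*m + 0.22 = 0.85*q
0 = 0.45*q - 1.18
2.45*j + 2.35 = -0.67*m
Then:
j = -1.55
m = 2.16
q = 2.62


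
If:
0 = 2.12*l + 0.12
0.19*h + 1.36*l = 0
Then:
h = 0.41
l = -0.06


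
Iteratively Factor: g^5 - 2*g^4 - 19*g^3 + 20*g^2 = (g + 4)*(g^4 - 6*g^3 + 5*g^2) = g*(g + 4)*(g^3 - 6*g^2 + 5*g) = g*(g - 5)*(g + 4)*(g^2 - g) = g*(g - 5)*(g - 1)*(g + 4)*(g)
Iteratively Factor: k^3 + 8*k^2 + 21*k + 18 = (k + 3)*(k^2 + 5*k + 6) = (k + 2)*(k + 3)*(k + 3)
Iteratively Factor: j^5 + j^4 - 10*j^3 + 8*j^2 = (j)*(j^4 + j^3 - 10*j^2 + 8*j) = j*(j + 4)*(j^3 - 3*j^2 + 2*j) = j*(j - 1)*(j + 4)*(j^2 - 2*j) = j*(j - 2)*(j - 1)*(j + 4)*(j)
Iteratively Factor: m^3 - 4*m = (m)*(m^2 - 4) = m*(m - 2)*(m + 2)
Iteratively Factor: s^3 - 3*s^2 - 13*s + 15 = (s - 1)*(s^2 - 2*s - 15) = (s - 5)*(s - 1)*(s + 3)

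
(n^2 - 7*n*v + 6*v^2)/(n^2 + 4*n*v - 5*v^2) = (n - 6*v)/(n + 5*v)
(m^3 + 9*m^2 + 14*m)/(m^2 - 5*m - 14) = m*(m + 7)/(m - 7)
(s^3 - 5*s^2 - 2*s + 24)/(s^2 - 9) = (s^2 - 2*s - 8)/(s + 3)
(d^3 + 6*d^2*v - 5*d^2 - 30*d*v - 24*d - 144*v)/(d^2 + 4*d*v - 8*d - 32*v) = (d^2 + 6*d*v + 3*d + 18*v)/(d + 4*v)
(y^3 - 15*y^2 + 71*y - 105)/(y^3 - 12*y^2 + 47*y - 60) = (y - 7)/(y - 4)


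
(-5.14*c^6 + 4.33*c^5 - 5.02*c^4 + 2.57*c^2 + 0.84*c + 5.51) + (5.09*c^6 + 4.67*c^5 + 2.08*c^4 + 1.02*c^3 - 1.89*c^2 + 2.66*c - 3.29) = -0.0499999999999998*c^6 + 9.0*c^5 - 2.94*c^4 + 1.02*c^3 + 0.68*c^2 + 3.5*c + 2.22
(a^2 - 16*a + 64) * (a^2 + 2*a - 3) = a^4 - 14*a^3 + 29*a^2 + 176*a - 192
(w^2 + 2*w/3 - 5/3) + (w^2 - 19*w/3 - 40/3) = 2*w^2 - 17*w/3 - 15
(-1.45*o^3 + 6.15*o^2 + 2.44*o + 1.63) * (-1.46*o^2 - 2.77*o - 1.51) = 2.117*o^5 - 4.9625*o^4 - 18.4084*o^3 - 18.4251*o^2 - 8.1995*o - 2.4613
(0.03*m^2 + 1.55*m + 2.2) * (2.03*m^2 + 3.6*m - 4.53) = 0.0609*m^4 + 3.2545*m^3 + 9.9101*m^2 + 0.8985*m - 9.966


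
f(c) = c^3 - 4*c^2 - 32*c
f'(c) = 3*c^2 - 8*c - 32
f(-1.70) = 37.93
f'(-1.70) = -9.73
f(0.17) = -5.55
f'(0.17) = -33.27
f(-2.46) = 39.63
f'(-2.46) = 5.83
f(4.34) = -132.48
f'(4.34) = -10.21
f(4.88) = -135.20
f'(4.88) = 0.40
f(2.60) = -92.66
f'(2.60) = -32.52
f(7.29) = -58.44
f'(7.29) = 69.11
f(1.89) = -68.02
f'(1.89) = -36.40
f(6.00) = -120.00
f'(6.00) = 28.00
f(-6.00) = -168.00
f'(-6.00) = 124.00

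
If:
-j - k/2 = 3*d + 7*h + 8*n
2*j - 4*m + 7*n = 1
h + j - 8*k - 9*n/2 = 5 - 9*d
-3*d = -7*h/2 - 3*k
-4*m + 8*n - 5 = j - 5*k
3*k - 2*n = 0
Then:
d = 6116/17337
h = 2800/5779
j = -10366/5779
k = -1228/5779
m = -39405/23116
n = -1842/5779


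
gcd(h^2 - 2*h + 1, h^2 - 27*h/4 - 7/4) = 1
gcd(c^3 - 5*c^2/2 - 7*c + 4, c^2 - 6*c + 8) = c - 4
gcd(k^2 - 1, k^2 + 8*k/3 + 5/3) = k + 1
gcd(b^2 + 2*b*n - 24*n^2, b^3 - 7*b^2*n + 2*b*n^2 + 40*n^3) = b - 4*n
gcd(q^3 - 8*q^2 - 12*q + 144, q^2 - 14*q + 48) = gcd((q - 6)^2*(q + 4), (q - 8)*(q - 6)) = q - 6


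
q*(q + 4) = q^2 + 4*q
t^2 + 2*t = t*(t + 2)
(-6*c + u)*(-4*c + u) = 24*c^2 - 10*c*u + u^2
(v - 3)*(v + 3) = v^2 - 9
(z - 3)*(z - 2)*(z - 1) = z^3 - 6*z^2 + 11*z - 6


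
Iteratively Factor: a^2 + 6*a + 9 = (a + 3)*(a + 3)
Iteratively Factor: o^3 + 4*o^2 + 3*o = (o + 3)*(o^2 + o) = (o + 1)*(o + 3)*(o)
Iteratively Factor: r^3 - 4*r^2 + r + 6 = (r - 3)*(r^2 - r - 2) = (r - 3)*(r + 1)*(r - 2)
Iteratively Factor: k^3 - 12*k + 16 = (k - 2)*(k^2 + 2*k - 8) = (k - 2)*(k + 4)*(k - 2)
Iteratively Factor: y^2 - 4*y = (y - 4)*(y)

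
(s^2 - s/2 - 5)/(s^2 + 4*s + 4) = (s - 5/2)/(s + 2)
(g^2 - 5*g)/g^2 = (g - 5)/g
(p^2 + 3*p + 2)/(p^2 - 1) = (p + 2)/(p - 1)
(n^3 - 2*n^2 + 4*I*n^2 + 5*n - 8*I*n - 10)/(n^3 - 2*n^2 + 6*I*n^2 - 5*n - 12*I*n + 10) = (n - I)/(n + I)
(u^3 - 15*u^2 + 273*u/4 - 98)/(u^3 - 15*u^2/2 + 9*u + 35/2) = (u^2 - 23*u/2 + 28)/(u^2 - 4*u - 5)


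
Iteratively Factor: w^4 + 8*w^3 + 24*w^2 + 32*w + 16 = (w + 2)*(w^3 + 6*w^2 + 12*w + 8) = (w + 2)^2*(w^2 + 4*w + 4) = (w + 2)^3*(w + 2)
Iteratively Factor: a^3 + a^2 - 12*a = (a + 4)*(a^2 - 3*a) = a*(a + 4)*(a - 3)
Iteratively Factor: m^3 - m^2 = (m)*(m^2 - m) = m*(m - 1)*(m)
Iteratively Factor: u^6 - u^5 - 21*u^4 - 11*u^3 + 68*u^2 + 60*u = (u + 2)*(u^5 - 3*u^4 - 15*u^3 + 19*u^2 + 30*u) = (u + 1)*(u + 2)*(u^4 - 4*u^3 - 11*u^2 + 30*u) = (u - 5)*(u + 1)*(u + 2)*(u^3 + u^2 - 6*u) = u*(u - 5)*(u + 1)*(u + 2)*(u^2 + u - 6) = u*(u - 5)*(u - 2)*(u + 1)*(u + 2)*(u + 3)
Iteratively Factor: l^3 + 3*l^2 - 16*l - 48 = (l - 4)*(l^2 + 7*l + 12) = (l - 4)*(l + 3)*(l + 4)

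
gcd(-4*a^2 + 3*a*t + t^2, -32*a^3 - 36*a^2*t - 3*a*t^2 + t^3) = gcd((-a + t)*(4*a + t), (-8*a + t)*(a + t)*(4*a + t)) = 4*a + t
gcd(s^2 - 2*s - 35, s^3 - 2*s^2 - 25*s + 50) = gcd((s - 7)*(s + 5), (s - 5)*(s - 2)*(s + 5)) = s + 5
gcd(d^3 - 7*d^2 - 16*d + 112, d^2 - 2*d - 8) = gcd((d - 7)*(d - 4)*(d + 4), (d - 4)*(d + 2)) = d - 4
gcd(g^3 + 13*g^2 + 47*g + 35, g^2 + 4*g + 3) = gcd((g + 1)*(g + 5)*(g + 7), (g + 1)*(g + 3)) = g + 1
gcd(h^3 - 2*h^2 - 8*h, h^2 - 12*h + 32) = h - 4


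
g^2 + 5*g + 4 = (g + 1)*(g + 4)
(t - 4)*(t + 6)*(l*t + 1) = l*t^3 + 2*l*t^2 - 24*l*t + t^2 + 2*t - 24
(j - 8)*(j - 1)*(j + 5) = j^3 - 4*j^2 - 37*j + 40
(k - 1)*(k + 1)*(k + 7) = k^3 + 7*k^2 - k - 7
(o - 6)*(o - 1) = o^2 - 7*o + 6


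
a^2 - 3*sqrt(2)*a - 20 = (a - 5*sqrt(2))*(a + 2*sqrt(2))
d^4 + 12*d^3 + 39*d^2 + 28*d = d*(d + 1)*(d + 4)*(d + 7)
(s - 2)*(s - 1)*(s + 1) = s^3 - 2*s^2 - s + 2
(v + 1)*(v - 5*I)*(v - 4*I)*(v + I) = v^4 + v^3 - 8*I*v^3 - 11*v^2 - 8*I*v^2 - 11*v - 20*I*v - 20*I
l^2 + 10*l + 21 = (l + 3)*(l + 7)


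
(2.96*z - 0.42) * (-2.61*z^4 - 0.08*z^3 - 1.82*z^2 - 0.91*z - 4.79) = -7.7256*z^5 + 0.8594*z^4 - 5.3536*z^3 - 1.9292*z^2 - 13.7962*z + 2.0118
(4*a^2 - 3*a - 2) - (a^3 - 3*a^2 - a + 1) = -a^3 + 7*a^2 - 2*a - 3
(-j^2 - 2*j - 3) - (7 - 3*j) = -j^2 + j - 10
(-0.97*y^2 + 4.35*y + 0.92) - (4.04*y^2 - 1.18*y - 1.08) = -5.01*y^2 + 5.53*y + 2.0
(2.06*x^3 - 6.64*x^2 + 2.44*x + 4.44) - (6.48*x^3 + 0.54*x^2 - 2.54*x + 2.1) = -4.42*x^3 - 7.18*x^2 + 4.98*x + 2.34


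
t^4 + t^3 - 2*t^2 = t^2*(t - 1)*(t + 2)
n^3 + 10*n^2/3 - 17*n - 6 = (n - 3)*(n + 1/3)*(n + 6)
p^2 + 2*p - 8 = (p - 2)*(p + 4)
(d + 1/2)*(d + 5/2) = d^2 + 3*d + 5/4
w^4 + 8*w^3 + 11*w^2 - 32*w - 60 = (w - 2)*(w + 2)*(w + 3)*(w + 5)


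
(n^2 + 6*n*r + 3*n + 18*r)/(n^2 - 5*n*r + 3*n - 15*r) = (-n - 6*r)/(-n + 5*r)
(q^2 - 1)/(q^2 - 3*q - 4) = (q - 1)/(q - 4)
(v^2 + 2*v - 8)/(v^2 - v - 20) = (v - 2)/(v - 5)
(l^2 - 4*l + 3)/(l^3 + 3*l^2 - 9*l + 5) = (l - 3)/(l^2 + 4*l - 5)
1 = 1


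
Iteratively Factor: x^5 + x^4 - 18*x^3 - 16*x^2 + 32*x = (x)*(x^4 + x^3 - 18*x^2 - 16*x + 32) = x*(x + 2)*(x^3 - x^2 - 16*x + 16) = x*(x - 1)*(x + 2)*(x^2 - 16) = x*(x - 1)*(x + 2)*(x + 4)*(x - 4)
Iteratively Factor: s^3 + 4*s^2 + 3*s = (s + 1)*(s^2 + 3*s) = (s + 1)*(s + 3)*(s)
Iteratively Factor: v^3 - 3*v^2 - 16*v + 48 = (v + 4)*(v^2 - 7*v + 12) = (v - 3)*(v + 4)*(v - 4)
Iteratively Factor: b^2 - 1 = (b - 1)*(b + 1)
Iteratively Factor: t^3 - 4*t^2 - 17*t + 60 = (t - 5)*(t^2 + t - 12) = (t - 5)*(t - 3)*(t + 4)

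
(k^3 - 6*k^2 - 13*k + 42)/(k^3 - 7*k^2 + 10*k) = (k^2 - 4*k - 21)/(k*(k - 5))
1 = 1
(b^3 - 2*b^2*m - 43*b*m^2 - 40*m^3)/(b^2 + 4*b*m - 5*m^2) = (b^2 - 7*b*m - 8*m^2)/(b - m)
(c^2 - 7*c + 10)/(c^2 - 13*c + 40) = (c - 2)/(c - 8)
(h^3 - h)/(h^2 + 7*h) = (h^2 - 1)/(h + 7)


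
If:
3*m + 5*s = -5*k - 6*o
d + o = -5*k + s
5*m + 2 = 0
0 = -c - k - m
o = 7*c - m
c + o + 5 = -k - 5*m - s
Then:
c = 79/10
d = -773/10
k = -15/2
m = -2/5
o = 557/10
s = -591/10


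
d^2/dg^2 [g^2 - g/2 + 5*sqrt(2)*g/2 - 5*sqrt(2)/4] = 2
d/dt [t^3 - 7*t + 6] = 3*t^2 - 7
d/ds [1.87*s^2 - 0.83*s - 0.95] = 3.74*s - 0.83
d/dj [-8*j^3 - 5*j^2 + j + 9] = -24*j^2 - 10*j + 1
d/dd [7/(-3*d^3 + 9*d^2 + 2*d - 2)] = 7*(9*d^2 - 18*d - 2)/(3*d^3 - 9*d^2 - 2*d + 2)^2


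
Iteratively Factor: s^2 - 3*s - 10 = (s - 5)*(s + 2)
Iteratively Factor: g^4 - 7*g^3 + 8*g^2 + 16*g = (g - 4)*(g^3 - 3*g^2 - 4*g) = g*(g - 4)*(g^2 - 3*g - 4) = g*(g - 4)^2*(g + 1)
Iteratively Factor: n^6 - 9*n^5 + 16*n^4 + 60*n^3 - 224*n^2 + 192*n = (n + 3)*(n^5 - 12*n^4 + 52*n^3 - 96*n^2 + 64*n) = (n - 4)*(n + 3)*(n^4 - 8*n^3 + 20*n^2 - 16*n) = (n - 4)^2*(n + 3)*(n^3 - 4*n^2 + 4*n) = (n - 4)^2*(n - 2)*(n + 3)*(n^2 - 2*n) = n*(n - 4)^2*(n - 2)*(n + 3)*(n - 2)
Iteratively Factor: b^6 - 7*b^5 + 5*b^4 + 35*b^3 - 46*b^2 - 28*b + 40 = (b - 5)*(b^5 - 2*b^4 - 5*b^3 + 10*b^2 + 4*b - 8) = (b - 5)*(b - 1)*(b^4 - b^3 - 6*b^2 + 4*b + 8) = (b - 5)*(b - 2)*(b - 1)*(b^3 + b^2 - 4*b - 4) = (b - 5)*(b - 2)*(b - 1)*(b + 1)*(b^2 - 4) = (b - 5)*(b - 2)*(b - 1)*(b + 1)*(b + 2)*(b - 2)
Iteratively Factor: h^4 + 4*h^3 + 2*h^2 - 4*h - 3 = (h - 1)*(h^3 + 5*h^2 + 7*h + 3) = (h - 1)*(h + 1)*(h^2 + 4*h + 3) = (h - 1)*(h + 1)^2*(h + 3)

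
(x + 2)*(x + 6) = x^2 + 8*x + 12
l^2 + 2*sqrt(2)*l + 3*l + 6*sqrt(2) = (l + 3)*(l + 2*sqrt(2))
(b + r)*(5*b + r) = 5*b^2 + 6*b*r + r^2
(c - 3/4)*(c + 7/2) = c^2 + 11*c/4 - 21/8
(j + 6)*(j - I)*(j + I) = j^3 + 6*j^2 + j + 6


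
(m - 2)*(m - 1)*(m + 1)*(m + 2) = m^4 - 5*m^2 + 4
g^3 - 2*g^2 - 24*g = g*(g - 6)*(g + 4)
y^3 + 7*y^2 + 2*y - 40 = (y - 2)*(y + 4)*(y + 5)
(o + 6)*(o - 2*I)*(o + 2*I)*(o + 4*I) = o^4 + 6*o^3 + 4*I*o^3 + 4*o^2 + 24*I*o^2 + 24*o + 16*I*o + 96*I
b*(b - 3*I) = b^2 - 3*I*b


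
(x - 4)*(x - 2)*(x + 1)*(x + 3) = x^4 - 2*x^3 - 13*x^2 + 14*x + 24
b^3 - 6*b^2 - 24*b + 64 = (b - 8)*(b - 2)*(b + 4)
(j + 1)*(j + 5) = j^2 + 6*j + 5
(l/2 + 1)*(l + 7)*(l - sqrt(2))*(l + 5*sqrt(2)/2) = l^4/2 + 3*sqrt(2)*l^3/4 + 9*l^3/2 + 9*l^2/2 + 27*sqrt(2)*l^2/4 - 45*l/2 + 21*sqrt(2)*l/2 - 35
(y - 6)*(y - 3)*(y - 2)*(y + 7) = y^4 - 4*y^3 - 41*y^2 + 216*y - 252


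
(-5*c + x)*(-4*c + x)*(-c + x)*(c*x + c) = -20*c^4*x - 20*c^4 + 29*c^3*x^2 + 29*c^3*x - 10*c^2*x^3 - 10*c^2*x^2 + c*x^4 + c*x^3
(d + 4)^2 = d^2 + 8*d + 16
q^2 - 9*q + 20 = (q - 5)*(q - 4)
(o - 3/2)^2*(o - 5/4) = o^3 - 17*o^2/4 + 6*o - 45/16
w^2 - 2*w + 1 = (w - 1)^2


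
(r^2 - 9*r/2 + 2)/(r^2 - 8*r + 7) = (r^2 - 9*r/2 + 2)/(r^2 - 8*r + 7)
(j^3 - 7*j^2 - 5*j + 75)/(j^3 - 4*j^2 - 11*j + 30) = (j - 5)/(j - 2)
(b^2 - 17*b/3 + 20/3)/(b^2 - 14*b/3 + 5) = (b - 4)/(b - 3)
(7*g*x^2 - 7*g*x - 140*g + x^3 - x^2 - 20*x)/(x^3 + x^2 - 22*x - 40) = (7*g + x)/(x + 2)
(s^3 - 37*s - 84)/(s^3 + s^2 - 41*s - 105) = (s + 4)/(s + 5)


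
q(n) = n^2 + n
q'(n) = 2*n + 1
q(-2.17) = 2.54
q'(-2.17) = -3.34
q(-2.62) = 4.24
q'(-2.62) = -4.24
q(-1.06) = 0.06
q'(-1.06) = -1.12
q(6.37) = 46.95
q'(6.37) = 13.74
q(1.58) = 4.08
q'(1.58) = 4.16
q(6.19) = 44.51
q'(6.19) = 13.38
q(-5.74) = 27.21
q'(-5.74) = -10.48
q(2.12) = 6.61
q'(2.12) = 5.24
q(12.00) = 156.00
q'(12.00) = 25.00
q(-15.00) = 210.00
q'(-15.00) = -29.00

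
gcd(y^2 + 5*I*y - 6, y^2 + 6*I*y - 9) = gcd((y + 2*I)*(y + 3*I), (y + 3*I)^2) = y + 3*I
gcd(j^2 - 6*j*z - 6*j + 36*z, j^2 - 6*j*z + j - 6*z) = -j + 6*z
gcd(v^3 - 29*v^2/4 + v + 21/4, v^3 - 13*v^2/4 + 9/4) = v^2 - v/4 - 3/4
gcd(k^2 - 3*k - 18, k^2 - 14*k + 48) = k - 6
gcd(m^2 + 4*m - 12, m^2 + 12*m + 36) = m + 6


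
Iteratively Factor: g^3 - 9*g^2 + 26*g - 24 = (g - 3)*(g^2 - 6*g + 8) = (g - 3)*(g - 2)*(g - 4)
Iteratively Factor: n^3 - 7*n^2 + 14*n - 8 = (n - 1)*(n^2 - 6*n + 8) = (n - 2)*(n - 1)*(n - 4)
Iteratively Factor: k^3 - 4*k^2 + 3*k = (k)*(k^2 - 4*k + 3) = k*(k - 1)*(k - 3)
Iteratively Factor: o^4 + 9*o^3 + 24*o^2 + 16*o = (o + 4)*(o^3 + 5*o^2 + 4*o) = o*(o + 4)*(o^2 + 5*o + 4) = o*(o + 4)^2*(o + 1)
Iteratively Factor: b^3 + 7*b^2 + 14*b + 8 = (b + 4)*(b^2 + 3*b + 2) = (b + 1)*(b + 4)*(b + 2)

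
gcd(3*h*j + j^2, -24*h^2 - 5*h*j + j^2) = 3*h + j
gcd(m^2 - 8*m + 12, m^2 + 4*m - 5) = 1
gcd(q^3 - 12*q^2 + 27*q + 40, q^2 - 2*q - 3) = q + 1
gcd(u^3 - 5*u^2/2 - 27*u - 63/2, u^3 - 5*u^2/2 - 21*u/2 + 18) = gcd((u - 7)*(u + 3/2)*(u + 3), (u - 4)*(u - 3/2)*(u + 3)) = u + 3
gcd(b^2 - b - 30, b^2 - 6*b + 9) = 1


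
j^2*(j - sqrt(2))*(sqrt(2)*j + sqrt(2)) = sqrt(2)*j^4 - 2*j^3 + sqrt(2)*j^3 - 2*j^2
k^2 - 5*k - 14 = (k - 7)*(k + 2)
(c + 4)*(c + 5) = c^2 + 9*c + 20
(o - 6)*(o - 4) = o^2 - 10*o + 24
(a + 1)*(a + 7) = a^2 + 8*a + 7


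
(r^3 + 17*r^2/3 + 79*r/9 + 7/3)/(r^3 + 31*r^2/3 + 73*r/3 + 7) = (r + 7/3)/(r + 7)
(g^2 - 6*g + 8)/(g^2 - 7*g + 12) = (g - 2)/(g - 3)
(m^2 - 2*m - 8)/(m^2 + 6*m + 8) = (m - 4)/(m + 4)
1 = 1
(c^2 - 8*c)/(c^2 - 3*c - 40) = c/(c + 5)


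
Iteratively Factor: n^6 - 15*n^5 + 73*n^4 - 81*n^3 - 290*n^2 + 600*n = (n - 5)*(n^5 - 10*n^4 + 23*n^3 + 34*n^2 - 120*n) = (n - 5)*(n - 3)*(n^4 - 7*n^3 + 2*n^2 + 40*n) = n*(n - 5)*(n - 3)*(n^3 - 7*n^2 + 2*n + 40) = n*(n - 5)^2*(n - 3)*(n^2 - 2*n - 8) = n*(n - 5)^2*(n - 4)*(n - 3)*(n + 2)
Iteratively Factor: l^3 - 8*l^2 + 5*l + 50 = (l - 5)*(l^2 - 3*l - 10) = (l - 5)^2*(l + 2)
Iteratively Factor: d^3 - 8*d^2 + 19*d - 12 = (d - 1)*(d^2 - 7*d + 12) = (d - 4)*(d - 1)*(d - 3)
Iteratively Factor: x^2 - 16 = (x - 4)*(x + 4)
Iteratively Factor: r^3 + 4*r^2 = (r)*(r^2 + 4*r) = r*(r + 4)*(r)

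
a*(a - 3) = a^2 - 3*a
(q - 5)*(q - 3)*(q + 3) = q^3 - 5*q^2 - 9*q + 45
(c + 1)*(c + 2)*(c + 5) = c^3 + 8*c^2 + 17*c + 10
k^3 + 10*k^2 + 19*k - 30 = (k - 1)*(k + 5)*(k + 6)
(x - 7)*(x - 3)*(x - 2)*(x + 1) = x^4 - 11*x^3 + 29*x^2 - x - 42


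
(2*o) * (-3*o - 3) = -6*o^2 - 6*o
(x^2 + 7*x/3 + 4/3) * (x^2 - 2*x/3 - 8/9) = x^4 + 5*x^3/3 - 10*x^2/9 - 80*x/27 - 32/27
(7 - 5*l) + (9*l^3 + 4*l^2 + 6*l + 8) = 9*l^3 + 4*l^2 + l + 15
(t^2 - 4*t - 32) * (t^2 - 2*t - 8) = t^4 - 6*t^3 - 32*t^2 + 96*t + 256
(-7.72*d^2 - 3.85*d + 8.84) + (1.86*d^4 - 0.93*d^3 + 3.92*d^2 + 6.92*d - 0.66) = 1.86*d^4 - 0.93*d^3 - 3.8*d^2 + 3.07*d + 8.18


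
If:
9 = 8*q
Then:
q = 9/8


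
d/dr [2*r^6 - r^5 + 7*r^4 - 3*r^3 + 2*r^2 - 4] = r*(12*r^4 - 5*r^3 + 28*r^2 - 9*r + 4)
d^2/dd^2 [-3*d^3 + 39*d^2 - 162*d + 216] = 78 - 18*d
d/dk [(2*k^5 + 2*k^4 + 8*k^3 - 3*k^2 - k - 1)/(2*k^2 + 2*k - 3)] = (12*k^6 + 24*k^5 - 2*k^4 + 8*k^3 - 76*k^2 + 22*k + 5)/(4*k^4 + 8*k^3 - 8*k^2 - 12*k + 9)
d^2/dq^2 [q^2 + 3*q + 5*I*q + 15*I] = 2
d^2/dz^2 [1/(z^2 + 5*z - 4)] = 2*(-z^2 - 5*z + (2*z + 5)^2 + 4)/(z^2 + 5*z - 4)^3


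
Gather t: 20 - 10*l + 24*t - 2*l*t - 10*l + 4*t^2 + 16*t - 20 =-20*l + 4*t^2 + t*(40 - 2*l)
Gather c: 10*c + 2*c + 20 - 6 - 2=12*c + 12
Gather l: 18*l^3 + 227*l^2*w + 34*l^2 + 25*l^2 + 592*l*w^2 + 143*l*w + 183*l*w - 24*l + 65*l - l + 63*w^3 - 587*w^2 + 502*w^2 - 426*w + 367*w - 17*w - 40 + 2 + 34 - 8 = 18*l^3 + l^2*(227*w + 59) + l*(592*w^2 + 326*w + 40) + 63*w^3 - 85*w^2 - 76*w - 12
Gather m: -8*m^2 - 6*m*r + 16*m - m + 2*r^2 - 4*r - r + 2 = -8*m^2 + m*(15 - 6*r) + 2*r^2 - 5*r + 2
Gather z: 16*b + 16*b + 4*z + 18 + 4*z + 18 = 32*b + 8*z + 36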